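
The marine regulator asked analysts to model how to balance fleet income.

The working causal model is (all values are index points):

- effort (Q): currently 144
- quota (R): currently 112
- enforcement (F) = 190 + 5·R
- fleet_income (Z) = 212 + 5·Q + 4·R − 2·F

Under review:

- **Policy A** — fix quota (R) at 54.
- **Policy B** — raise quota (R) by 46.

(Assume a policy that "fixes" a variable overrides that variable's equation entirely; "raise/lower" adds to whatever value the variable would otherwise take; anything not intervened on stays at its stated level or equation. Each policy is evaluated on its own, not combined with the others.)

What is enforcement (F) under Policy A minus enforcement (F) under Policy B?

-520

Policy A (R := 54):
  R = 54
  F = 190 + 5·54 = 460
Policy B (R + 46):
  R = 112 + 46 = 158
  F = 190 + 5·158 = 980
F: 460 − 980 = -520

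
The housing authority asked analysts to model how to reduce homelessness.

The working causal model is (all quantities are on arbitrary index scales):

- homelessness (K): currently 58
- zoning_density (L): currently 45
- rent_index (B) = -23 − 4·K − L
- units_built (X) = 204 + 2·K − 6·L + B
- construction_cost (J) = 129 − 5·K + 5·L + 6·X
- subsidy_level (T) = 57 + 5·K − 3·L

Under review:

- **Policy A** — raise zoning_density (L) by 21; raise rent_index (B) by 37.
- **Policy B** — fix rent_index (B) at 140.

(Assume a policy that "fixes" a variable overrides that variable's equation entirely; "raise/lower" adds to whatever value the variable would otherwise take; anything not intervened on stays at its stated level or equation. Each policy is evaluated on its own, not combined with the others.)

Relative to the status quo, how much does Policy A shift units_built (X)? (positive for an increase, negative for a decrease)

-110

Baseline:
  K = 58
  L = 45
  B = -23 − 4·58 − 45 = -300
  X = 204 + 2·58 − 6·45 + (-300) = -250
Policy A (L + 21, B + 37):
  K = 58
  L = 45 + 21 = 66
  B = -23 − 4·58 − 66 (+37 from intervention) = -284
  X = 204 + 2·58 − 6·66 + (-284) = -360
Change in X: -360 − (-250) = -110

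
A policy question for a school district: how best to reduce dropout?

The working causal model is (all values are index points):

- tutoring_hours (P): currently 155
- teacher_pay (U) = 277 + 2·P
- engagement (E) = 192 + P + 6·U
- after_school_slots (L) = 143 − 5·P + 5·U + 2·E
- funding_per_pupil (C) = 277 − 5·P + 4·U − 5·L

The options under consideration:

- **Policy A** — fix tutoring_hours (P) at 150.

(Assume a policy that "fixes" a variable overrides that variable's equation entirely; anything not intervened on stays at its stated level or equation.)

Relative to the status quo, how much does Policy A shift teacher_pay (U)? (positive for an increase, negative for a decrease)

-10

Baseline:
  P = 155
  U = 277 + 2·155 = 587
Policy A (P := 150):
  P = 150
  U = 277 + 2·150 = 577
Change in U: 577 − 587 = -10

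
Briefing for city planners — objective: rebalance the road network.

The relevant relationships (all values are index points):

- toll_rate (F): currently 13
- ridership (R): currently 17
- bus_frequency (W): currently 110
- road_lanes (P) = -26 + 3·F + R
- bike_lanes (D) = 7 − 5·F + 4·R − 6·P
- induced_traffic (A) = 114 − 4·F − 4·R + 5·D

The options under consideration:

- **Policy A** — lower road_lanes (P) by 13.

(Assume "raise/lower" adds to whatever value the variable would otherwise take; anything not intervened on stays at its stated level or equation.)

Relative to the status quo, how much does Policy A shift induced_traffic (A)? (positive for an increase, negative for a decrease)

Baseline:
  F = 13
  R = 17
  P = -26 + 3·13 + 17 = 30
  D = 7 − 5·13 + 4·17 − 6·30 = -170
  A = 114 − 4·13 − 4·17 + 5·(-170) = -856
Policy A (P − 13):
  F = 13
  R = 17
  P = -26 + 3·13 + 17 (−13 from intervention) = 17
  D = 7 − 5·13 + 4·17 − 6·17 = -92
  A = 114 − 4·13 − 4·17 + 5·(-92) = -466
Change in A: -466 − (-856) = 390

390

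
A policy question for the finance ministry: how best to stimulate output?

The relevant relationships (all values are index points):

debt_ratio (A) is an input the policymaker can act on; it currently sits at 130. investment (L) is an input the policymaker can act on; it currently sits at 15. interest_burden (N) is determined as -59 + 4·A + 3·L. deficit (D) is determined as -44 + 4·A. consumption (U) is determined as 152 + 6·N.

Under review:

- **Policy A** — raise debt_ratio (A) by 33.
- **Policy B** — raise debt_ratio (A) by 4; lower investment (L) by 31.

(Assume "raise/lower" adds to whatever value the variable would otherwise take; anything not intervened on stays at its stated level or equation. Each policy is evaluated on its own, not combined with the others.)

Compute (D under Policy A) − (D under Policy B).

Policy A (A + 33):
  A = 130 + 33 = 163
  D = -44 + 4·163 = 608
Policy B (A + 4, L − 31):
  A = 130 + 4 = 134
  D = -44 + 4·134 = 492
D: 608 − 492 = 116

116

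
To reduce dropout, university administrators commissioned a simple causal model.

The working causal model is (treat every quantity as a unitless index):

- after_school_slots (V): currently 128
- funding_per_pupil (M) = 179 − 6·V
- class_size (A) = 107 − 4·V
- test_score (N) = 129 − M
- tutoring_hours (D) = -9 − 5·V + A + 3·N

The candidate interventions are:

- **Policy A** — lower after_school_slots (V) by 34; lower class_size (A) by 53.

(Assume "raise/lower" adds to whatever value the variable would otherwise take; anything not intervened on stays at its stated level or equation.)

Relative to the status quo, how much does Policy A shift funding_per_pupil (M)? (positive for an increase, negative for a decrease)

Baseline:
  V = 128
  M = 179 − 6·128 = -589
Policy A (V − 34, A − 53):
  V = 128 − 34 = 94
  M = 179 − 6·94 = -385
Change in M: -385 − (-589) = 204

204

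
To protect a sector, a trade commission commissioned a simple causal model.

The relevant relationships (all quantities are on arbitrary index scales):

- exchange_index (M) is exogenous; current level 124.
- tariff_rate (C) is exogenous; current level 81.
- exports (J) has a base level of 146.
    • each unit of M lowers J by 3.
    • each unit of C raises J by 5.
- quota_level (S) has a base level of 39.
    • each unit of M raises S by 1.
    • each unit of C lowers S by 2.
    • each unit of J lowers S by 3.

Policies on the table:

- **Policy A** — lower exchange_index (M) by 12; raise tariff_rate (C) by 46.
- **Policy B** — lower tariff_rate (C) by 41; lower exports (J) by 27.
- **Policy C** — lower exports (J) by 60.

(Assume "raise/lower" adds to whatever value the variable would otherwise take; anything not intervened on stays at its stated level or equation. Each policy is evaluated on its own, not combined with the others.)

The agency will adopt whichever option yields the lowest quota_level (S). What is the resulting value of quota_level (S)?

Policy A (M − 12, C + 46):
  M = 124 − 12 = 112
  C = 81 + 46 = 127
  J = 146 − 3·112 + 5·127 = 445
  S = 39 + 112 − 2·127 − 3·445 = -1438
Policy B (C − 41, J − 27):
  M = 124
  C = 81 − 41 = 40
  J = 146 − 3·124 + 5·40 (−27 from intervention) = -53
  S = 39 + 124 − 2·40 − 3·(-53) = 242
Policy C (J − 60):
  M = 124
  C = 81
  J = 146 − 3·124 + 5·81 (−60 from intervention) = 119
  S = 39 + 124 − 2·81 − 3·119 = -356
Comparing — Policy A: S=-1438, Policy B: S=242, Policy C: S=-356. Lowest is -1438 (Policy A).

-1438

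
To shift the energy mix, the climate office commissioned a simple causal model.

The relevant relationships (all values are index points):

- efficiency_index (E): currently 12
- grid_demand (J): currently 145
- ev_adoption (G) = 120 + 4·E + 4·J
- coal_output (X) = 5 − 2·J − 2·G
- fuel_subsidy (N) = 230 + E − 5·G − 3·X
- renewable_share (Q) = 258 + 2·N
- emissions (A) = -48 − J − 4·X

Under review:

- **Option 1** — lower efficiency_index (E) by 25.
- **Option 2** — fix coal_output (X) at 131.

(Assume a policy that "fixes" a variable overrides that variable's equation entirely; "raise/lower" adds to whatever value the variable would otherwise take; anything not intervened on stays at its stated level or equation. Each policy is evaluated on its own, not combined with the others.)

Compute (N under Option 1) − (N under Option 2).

5611

Option 1 (E − 25):
  E = 12 − 25 = -13
  J = 145
  G = 120 + 4·(-13) + 4·145 = 648
  X = 5 − 2·145 − 2·648 = -1581
  N = 230 + (-13) − 5·648 − 3·(-1581) = 1720
Option 2 (X := 131):
  E = 12
  J = 145
  G = 120 + 4·12 + 4·145 = 748
  X = 131
  N = 230 + 12 − 5·748 − 3·131 = -3891
N: 1720 − (-3891) = 5611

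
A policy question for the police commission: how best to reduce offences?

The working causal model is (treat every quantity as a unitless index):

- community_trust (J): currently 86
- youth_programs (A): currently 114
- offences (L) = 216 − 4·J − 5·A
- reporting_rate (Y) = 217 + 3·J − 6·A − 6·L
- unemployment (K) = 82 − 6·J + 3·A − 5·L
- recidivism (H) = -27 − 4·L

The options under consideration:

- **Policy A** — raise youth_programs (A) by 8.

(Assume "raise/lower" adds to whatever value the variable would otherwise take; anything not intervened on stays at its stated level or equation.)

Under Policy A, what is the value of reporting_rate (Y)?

Policy A (A + 8):
  J = 86
  A = 114 + 8 = 122
  L = 216 − 4·86 − 5·122 = -738
  Y = 217 + 3·86 − 6·122 − 6·(-738) = 4171

4171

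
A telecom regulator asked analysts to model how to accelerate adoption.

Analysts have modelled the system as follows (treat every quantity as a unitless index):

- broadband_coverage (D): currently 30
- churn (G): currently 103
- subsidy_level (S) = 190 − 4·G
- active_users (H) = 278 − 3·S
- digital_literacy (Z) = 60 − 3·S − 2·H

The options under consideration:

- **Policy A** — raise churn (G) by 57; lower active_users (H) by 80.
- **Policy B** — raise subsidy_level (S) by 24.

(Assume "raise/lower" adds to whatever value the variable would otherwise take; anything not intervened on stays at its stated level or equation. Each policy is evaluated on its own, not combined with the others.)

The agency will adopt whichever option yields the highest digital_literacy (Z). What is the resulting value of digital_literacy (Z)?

-1090

Policy A (G + 57, H − 80):
  G = 103 + 57 = 160
  S = 190 − 4·160 = -450
  H = 278 − 3·(-450) (−80 from intervention) = 1548
  Z = 60 − 3·(-450) − 2·1548 = -1686
Policy B (S + 24):
  G = 103
  S = 190 − 4·103 (+24 from intervention) = -198
  H = 278 − 3·(-198) = 872
  Z = 60 − 3·(-198) − 2·872 = -1090
Comparing — Policy A: Z=-1686, Policy B: Z=-1090. Highest is -1090 (Policy B).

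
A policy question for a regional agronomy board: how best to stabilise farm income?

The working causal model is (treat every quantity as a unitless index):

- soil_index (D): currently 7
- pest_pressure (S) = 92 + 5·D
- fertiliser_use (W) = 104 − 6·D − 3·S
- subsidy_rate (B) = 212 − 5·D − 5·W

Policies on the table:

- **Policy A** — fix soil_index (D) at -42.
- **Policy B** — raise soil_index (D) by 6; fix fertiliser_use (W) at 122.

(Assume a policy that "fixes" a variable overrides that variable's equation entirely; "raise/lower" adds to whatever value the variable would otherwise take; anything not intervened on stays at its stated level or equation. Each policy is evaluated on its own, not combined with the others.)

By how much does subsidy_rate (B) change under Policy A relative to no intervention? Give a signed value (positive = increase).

Baseline:
  D = 7
  S = 92 + 5·7 = 127
  W = 104 − 6·7 − 3·127 = -319
  B = 212 − 5·7 − 5·(-319) = 1772
Policy A (D := -42):
  D = -42
  S = 92 + 5·(-42) = -118
  W = 104 − 6·(-42) − 3·(-118) = 710
  B = 212 − 5·(-42) − 5·710 = -3128
Change in B: -3128 − 1772 = -4900

-4900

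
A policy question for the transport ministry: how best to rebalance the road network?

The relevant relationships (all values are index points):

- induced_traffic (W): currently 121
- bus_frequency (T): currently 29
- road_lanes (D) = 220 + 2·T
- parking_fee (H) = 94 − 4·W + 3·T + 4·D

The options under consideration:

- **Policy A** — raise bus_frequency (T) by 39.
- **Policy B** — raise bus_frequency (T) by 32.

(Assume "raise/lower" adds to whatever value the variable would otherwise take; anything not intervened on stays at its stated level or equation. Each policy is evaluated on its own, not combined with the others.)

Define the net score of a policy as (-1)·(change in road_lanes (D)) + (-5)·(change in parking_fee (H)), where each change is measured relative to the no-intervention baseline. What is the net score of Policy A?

Baseline:
  W = 121
  T = 29
  D = 220 + 2·29 = 278
  H = 94 − 4·121 + 3·29 + 4·278 = 809
Policy A (T + 39):
  W = 121
  T = 29 + 39 = 68
  D = 220 + 2·68 = 356
  H = 94 − 4·121 + 3·68 + 4·356 = 1238
ΔD = 356 − 278 = 78; ΔH = 1238 − 809 = 429
Score = (-1)·78 + (-5)·429 = -2223

-2223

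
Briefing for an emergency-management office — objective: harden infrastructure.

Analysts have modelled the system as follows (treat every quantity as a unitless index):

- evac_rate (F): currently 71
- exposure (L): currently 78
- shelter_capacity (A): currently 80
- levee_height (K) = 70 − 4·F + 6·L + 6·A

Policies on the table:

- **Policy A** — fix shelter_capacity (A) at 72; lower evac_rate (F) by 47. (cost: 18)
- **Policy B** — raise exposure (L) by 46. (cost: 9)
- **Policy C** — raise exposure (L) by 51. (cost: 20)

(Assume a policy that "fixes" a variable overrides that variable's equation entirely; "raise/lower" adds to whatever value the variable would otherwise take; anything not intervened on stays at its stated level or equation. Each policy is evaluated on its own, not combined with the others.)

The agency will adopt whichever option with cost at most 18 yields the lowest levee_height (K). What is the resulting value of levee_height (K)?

Policy A (A := 72, F − 47):
  F = 71 − 47 = 24
  L = 78
  A = 72
  K = 70 − 4·24 + 6·78 + 6·72 = 874
Policy B (L + 46):
  F = 71
  L = 78 + 46 = 124
  A = 80
  K = 70 − 4·71 + 6·124 + 6·80 = 1010
Comparing — Policy A: K=874, Policy B: K=1010. Lowest is 874 (Policy A).

874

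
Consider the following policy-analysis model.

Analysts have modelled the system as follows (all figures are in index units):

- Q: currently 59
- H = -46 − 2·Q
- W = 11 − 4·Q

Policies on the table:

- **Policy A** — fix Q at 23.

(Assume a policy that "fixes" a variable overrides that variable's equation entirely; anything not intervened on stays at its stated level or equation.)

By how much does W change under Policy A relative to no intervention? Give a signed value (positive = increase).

144

Baseline:
  Q = 59
  W = 11 − 4·59 = -225
Policy A (Q := 23):
  Q = 23
  W = 11 − 4·23 = -81
Change in W: -81 − (-225) = 144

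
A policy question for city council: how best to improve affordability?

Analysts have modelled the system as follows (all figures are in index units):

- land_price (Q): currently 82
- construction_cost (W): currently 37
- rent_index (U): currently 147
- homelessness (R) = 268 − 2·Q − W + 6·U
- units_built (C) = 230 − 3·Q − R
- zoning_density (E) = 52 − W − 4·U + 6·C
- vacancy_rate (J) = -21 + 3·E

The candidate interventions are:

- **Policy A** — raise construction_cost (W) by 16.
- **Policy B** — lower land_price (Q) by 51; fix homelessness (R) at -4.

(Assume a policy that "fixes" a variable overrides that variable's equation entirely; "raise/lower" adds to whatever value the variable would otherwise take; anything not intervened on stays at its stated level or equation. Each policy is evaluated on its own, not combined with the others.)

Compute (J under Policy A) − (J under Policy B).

-19668

Policy A (W + 16):
  Q = 82
  W = 37 + 16 = 53
  U = 147
  R = 268 − 2·82 − 53 + 6·147 = 933
  C = 230 − 3·82 − 933 = -949
  E = 52 − 53 − 4·147 + 6·(-949) = -6283
  J = -21 + 3·(-6283) = -18870
Policy B (Q − 51, R := -4):
  Q = 82 − 51 = 31
  W = 37
  U = 147
  R = -4
  C = 230 − 3·31 − (-4) = 141
  E = 52 − 37 − 4·147 + 6·141 = 273
  J = -21 + 3·273 = 798
J: -18870 − 798 = -19668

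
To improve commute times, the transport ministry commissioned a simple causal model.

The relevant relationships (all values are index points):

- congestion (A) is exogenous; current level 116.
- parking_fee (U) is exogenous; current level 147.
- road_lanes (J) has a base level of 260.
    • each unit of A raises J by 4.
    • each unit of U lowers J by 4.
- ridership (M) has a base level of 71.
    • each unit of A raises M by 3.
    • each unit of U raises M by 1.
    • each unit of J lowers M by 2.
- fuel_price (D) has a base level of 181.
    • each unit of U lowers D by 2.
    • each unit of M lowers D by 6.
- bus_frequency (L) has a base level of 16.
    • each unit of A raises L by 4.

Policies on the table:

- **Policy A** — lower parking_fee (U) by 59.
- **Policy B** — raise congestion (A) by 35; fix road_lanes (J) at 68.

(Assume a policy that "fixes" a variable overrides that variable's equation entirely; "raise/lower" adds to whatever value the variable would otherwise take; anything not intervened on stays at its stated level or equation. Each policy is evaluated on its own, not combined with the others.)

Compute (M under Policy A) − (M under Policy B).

Policy A (U − 59):
  A = 116
  U = 147 − 59 = 88
  J = 260 + 4·116 − 4·88 = 372
  M = 71 + 3·116 + 88 − 2·372 = -237
Policy B (A + 35, J := 68):
  A = 116 + 35 = 151
  U = 147
  J = 68
  M = 71 + 3·151 + 147 − 2·68 = 535
M: -237 − 535 = -772

-772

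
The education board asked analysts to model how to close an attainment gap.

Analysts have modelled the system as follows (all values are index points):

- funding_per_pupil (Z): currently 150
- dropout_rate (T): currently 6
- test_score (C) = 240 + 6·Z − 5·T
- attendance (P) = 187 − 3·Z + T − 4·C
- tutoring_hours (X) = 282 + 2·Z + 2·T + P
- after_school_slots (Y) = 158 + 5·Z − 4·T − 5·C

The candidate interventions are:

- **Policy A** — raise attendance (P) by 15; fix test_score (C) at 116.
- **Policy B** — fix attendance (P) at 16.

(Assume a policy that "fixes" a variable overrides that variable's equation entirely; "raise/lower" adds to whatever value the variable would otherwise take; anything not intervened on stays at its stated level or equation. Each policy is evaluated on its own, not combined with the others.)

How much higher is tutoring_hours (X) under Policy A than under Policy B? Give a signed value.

-722

Policy A (P + 15, C := 116):
  Z = 150
  T = 6
  C = 116
  P = 187 − 3·150 + 6 − 4·116 (+15 from intervention) = -706
  X = 282 + 2·150 + 2·6 + (-706) = -112
Policy B (P := 16):
  Z = 150
  T = 6
  C = 240 + 6·150 − 5·6 = 1110
  P = 16
  X = 282 + 2·150 + 2·6 + 16 = 610
X: -112 − 610 = -722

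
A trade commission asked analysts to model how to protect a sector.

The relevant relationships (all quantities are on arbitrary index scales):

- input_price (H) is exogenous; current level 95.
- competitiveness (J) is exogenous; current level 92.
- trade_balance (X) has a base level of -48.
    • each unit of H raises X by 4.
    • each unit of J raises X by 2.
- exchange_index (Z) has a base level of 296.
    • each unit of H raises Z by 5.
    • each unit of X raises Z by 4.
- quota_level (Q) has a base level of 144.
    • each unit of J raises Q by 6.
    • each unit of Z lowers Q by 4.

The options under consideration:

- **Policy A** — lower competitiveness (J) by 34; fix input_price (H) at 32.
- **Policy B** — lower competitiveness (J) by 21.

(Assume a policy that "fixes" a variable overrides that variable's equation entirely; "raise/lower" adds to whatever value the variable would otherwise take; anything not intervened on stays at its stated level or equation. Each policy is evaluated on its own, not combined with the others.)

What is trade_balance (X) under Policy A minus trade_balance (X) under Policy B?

-278

Policy A (J − 34, H := 32):
  H = 32
  J = 92 − 34 = 58
  X = -48 + 4·32 + 2·58 = 196
Policy B (J − 21):
  H = 95
  J = 92 − 21 = 71
  X = -48 + 4·95 + 2·71 = 474
X: 196 − 474 = -278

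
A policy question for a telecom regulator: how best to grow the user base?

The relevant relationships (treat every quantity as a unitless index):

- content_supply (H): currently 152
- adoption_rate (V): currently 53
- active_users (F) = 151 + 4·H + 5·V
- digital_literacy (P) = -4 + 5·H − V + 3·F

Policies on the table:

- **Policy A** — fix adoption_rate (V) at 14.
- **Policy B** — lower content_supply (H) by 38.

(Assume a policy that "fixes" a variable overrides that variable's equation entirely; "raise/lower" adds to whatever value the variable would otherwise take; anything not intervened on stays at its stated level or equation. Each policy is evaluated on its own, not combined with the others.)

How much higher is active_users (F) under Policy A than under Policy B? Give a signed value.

Policy A (V := 14):
  H = 152
  V = 14
  F = 151 + 4·152 + 5·14 = 829
Policy B (H − 38):
  H = 152 − 38 = 114
  V = 53
  F = 151 + 4·114 + 5·53 = 872
F: 829 − 872 = -43

-43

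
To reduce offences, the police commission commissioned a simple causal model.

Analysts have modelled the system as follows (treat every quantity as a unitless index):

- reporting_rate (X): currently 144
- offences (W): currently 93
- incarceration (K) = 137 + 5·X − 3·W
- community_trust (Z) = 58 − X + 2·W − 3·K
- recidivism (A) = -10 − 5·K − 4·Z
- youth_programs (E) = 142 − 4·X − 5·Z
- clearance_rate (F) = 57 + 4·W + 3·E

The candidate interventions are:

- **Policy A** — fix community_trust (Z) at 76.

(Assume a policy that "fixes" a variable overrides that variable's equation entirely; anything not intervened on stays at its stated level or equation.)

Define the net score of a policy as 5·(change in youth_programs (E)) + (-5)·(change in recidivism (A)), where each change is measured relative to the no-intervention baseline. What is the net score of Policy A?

-8550

Baseline:
  X = 144
  W = 93
  K = 137 + 5·144 − 3·93 = 578
  Z = 58 − 144 + 2·93 − 3·578 = -1634
  A = -10 − 5·578 − 4·(-1634) = 3636
  E = 142 − 4·144 − 5·(-1634) = 7736
Policy A (Z := 76):
  X = 144
  W = 93
  K = 137 + 5·144 − 3·93 = 578
  Z = 76
  A = -10 − 5·578 − 4·76 = -3204
  E = 142 − 4·144 − 5·76 = -814
ΔE = -814 − 7736 = -8550; ΔA = -3204 − 3636 = -6840
Score = 5·(-8550) + (-5)·(-6840) = -8550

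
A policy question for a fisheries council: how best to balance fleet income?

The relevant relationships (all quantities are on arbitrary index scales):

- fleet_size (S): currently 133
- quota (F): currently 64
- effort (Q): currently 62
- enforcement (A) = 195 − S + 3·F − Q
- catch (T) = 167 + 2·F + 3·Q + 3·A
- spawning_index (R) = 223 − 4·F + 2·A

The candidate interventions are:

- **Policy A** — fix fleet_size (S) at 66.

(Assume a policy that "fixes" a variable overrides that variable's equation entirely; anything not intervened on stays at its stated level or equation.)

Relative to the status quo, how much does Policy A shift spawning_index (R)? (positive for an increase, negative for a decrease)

134

Baseline:
  S = 133
  F = 64
  Q = 62
  A = 195 − 133 + 3·64 − 62 = 192
  R = 223 − 4·64 + 2·192 = 351
Policy A (S := 66):
  S = 66
  F = 64
  Q = 62
  A = 195 − 66 + 3·64 − 62 = 259
  R = 223 − 4·64 + 2·259 = 485
Change in R: 485 − 351 = 134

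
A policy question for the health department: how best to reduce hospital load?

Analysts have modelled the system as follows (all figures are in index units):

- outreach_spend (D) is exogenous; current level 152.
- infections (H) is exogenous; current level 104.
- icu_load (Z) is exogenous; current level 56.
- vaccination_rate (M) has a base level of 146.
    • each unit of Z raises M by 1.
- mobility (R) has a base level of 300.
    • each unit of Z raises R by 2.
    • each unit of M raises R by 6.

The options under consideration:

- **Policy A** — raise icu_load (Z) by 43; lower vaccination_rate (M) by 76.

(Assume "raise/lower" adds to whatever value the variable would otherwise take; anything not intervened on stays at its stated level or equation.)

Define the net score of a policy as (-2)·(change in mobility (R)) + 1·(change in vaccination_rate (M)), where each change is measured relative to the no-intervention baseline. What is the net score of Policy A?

191

Baseline:
  Z = 56
  M = 146 + 56 = 202
  R = 300 + 2·56 + 6·202 = 1624
Policy A (Z + 43, M − 76):
  Z = 56 + 43 = 99
  M = 146 + 99 (−76 from intervention) = 169
  R = 300 + 2·99 + 6·169 = 1512
ΔR = 1512 − 1624 = -112; ΔM = 169 − 202 = -33
Score = (-2)·(-112) + 1·(-33) = 191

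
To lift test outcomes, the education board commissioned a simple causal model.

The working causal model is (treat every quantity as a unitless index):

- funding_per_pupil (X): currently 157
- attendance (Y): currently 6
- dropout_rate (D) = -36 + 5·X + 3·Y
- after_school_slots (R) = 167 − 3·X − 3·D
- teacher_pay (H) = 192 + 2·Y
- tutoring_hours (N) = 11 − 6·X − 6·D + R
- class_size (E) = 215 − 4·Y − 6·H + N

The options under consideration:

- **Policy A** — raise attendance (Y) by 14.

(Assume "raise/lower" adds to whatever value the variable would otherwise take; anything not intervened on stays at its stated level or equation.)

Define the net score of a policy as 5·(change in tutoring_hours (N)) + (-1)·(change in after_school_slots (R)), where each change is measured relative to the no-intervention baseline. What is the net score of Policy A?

-1764

Baseline:
  X = 157
  Y = 6
  D = -36 + 5·157 + 3·6 = 767
  R = 167 − 3·157 − 3·767 = -2605
  N = 11 − 6·157 − 6·767 + (-2605) = -8138
Policy A (Y + 14):
  X = 157
  Y = 6 + 14 = 20
  D = -36 + 5·157 + 3·20 = 809
  R = 167 − 3·157 − 3·809 = -2731
  N = 11 − 6·157 − 6·809 + (-2731) = -8516
ΔN = -8516 − (-8138) = -378; ΔR = -2731 − (-2605) = -126
Score = 5·(-378) + (-1)·(-126) = -1764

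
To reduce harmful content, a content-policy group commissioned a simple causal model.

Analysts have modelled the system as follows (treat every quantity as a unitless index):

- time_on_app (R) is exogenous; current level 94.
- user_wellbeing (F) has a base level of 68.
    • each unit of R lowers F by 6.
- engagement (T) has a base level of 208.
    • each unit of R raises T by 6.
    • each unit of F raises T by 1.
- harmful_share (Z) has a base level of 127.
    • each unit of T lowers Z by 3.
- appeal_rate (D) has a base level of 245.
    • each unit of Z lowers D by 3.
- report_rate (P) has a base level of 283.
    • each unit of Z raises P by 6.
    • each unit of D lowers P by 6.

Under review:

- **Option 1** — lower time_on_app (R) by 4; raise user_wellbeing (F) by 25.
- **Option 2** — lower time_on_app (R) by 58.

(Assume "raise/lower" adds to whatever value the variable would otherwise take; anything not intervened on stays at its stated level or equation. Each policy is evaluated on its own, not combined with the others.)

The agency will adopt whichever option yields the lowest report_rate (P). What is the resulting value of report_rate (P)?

Option 1 (R − 4, F + 25):
  R = 94 − 4 = 90
  F = 68 − 6·90 (+25 from intervention) = -447
  T = 208 + 6·90 + (-447) = 301
  Z = 127 − 3·301 = -776
  D = 245 − 3·(-776) = 2573
  P = 283 + 6·(-776) − 6·2573 = -19811
Option 2 (R − 58):
  R = 94 − 58 = 36
  F = 68 − 6·36 = -148
  T = 208 + 6·36 + (-148) = 276
  Z = 127 − 3·276 = -701
  D = 245 − 3·(-701) = 2348
  P = 283 + 6·(-701) − 6·2348 = -18011
Comparing — Option 1: P=-19811, Option 2: P=-18011. Lowest is -19811 (Option 1).

-19811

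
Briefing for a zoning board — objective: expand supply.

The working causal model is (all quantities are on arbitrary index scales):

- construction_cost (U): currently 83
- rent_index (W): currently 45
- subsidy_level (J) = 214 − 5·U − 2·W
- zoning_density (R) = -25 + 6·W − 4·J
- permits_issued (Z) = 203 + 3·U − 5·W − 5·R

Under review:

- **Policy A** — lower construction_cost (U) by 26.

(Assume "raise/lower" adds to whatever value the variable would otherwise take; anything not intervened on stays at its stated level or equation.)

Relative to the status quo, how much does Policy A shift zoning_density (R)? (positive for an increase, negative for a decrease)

-520

Baseline:
  U = 83
  W = 45
  J = 214 − 5·83 − 2·45 = -291
  R = -25 + 6·45 − 4·(-291) = 1409
Policy A (U − 26):
  U = 83 − 26 = 57
  W = 45
  J = 214 − 5·57 − 2·45 = -161
  R = -25 + 6·45 − 4·(-161) = 889
Change in R: 889 − 1409 = -520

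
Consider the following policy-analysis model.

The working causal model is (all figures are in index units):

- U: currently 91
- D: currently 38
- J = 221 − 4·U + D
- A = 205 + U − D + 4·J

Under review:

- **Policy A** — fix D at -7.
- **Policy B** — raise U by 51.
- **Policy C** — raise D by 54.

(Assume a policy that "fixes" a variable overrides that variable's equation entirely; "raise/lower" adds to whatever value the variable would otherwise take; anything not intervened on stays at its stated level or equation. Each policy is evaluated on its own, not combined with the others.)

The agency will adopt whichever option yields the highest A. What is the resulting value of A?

0

Policy A (D := -7):
  U = 91
  D = -7
  J = 221 − 4·91 + (-7) = -150
  A = 205 + 91 − (-7) + 4·(-150) = -297
Policy B (U + 51):
  U = 91 + 51 = 142
  D = 38
  J = 221 − 4·142 + 38 = -309
  A = 205 + 142 − 38 + 4·(-309) = -927
Policy C (D + 54):
  U = 91
  D = 38 + 54 = 92
  J = 221 − 4·91 + 92 = -51
  A = 205 + 91 − 92 + 4·(-51) = 0
Comparing — Policy A: A=-297, Policy B: A=-927, Policy C: A=0. Highest is 0 (Policy C).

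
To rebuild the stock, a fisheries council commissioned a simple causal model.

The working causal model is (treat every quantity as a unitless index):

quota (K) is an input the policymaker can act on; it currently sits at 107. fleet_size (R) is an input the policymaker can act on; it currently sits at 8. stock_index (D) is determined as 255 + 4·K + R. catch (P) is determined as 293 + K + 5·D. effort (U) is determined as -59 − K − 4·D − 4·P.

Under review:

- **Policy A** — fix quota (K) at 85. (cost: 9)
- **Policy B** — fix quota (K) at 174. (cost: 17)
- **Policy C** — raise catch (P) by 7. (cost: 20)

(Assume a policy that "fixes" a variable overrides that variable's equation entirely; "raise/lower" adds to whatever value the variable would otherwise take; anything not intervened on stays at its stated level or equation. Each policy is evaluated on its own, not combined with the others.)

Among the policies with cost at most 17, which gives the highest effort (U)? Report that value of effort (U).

Policy A (K := 85):
  K = 85
  R = 8
  D = 255 + 4·85 + 8 = 603
  P = 293 + 85 + 5·603 = 3393
  U = -59 − 85 − 4·603 − 4·3393 = -16128
Policy B (K := 174):
  K = 174
  R = 8
  D = 255 + 4·174 + 8 = 959
  P = 293 + 174 + 5·959 = 5262
  U = -59 − 174 − 4·959 − 4·5262 = -25117
Comparing — Policy A: U=-16128, Policy B: U=-25117. Highest is -16128 (Policy A).

-16128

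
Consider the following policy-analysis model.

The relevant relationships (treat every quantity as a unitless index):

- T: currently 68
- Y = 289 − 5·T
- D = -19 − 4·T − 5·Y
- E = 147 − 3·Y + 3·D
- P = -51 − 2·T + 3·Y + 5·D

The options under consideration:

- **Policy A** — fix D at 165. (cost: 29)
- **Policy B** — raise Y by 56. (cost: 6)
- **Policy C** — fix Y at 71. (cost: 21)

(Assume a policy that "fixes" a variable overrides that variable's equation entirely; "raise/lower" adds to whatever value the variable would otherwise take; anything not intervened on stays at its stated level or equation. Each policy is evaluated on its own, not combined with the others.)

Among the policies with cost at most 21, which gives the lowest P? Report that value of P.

Policy B (Y + 56):
  T = 68
  Y = 289 − 5·68 (+56 from intervention) = 5
  D = -19 − 4·68 − 5·5 = -316
  P = -51 − 2·68 + 3·5 + 5·(-316) = -1752
Policy C (Y := 71):
  T = 68
  Y = 71
  D = -19 − 4·68 − 5·71 = -646
  P = -51 − 2·68 + 3·71 + 5·(-646) = -3204
Comparing — Policy B: P=-1752, Policy C: P=-3204. Lowest is -3204 (Policy C).

-3204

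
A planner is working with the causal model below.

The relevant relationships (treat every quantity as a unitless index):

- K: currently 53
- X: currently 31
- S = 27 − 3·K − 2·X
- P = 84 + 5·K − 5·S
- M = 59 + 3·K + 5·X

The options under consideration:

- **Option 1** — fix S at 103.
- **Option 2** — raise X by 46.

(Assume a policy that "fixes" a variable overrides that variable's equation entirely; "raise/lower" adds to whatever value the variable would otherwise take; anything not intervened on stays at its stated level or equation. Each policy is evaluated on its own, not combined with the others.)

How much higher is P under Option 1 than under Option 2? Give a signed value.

-1945

Option 1 (S := 103):
  K = 53
  X = 31
  S = 103
  P = 84 + 5·53 − 5·103 = -166
Option 2 (X + 46):
  K = 53
  X = 31 + 46 = 77
  S = 27 − 3·53 − 2·77 = -286
  P = 84 + 5·53 − 5·(-286) = 1779
P: -166 − 1779 = -1945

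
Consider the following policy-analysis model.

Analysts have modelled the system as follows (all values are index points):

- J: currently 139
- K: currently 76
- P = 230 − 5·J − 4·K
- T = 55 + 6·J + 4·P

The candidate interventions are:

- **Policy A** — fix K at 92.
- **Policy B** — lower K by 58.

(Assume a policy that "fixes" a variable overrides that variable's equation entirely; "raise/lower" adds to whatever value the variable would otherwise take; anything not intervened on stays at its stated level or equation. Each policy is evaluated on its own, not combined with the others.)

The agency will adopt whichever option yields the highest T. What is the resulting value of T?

-1259

Policy A (K := 92):
  J = 139
  K = 92
  P = 230 − 5·139 − 4·92 = -833
  T = 55 + 6·139 + 4·(-833) = -2443
Policy B (K − 58):
  J = 139
  K = 76 − 58 = 18
  P = 230 − 5·139 − 4·18 = -537
  T = 55 + 6·139 + 4·(-537) = -1259
Comparing — Policy A: T=-2443, Policy B: T=-1259. Highest is -1259 (Policy B).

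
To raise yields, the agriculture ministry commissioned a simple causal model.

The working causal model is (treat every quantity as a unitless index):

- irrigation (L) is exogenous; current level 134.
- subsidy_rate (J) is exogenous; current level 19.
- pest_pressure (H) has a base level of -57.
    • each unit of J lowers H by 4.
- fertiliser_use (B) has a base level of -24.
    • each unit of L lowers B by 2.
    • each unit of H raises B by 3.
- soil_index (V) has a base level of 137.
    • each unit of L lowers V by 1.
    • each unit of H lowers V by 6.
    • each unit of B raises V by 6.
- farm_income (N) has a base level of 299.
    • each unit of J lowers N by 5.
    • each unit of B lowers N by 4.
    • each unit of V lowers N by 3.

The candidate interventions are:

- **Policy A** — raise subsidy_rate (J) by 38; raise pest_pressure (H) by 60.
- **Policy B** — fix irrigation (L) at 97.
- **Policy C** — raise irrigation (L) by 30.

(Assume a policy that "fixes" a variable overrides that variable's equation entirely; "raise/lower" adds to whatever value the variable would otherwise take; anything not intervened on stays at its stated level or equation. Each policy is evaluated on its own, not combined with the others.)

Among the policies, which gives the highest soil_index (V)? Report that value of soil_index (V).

-2864

Policy A (J + 38, H + 60):
  L = 134
  J = 19 + 38 = 57
  H = -57 − 4·57 (+60 from intervention) = -225
  B = -24 − 2·134 + 3·(-225) = -967
  V = 137 − 134 − 6·(-225) + 6·(-967) = -4449
Policy B (L := 97):
  L = 97
  J = 19
  H = -57 − 4·19 = -133
  B = -24 − 2·97 + 3·(-133) = -617
  V = 137 − 97 − 6·(-133) + 6·(-617) = -2864
Policy C (L + 30):
  L = 134 + 30 = 164
  J = 19
  H = -57 − 4·19 = -133
  B = -24 − 2·164 + 3·(-133) = -751
  V = 137 − 164 − 6·(-133) + 6·(-751) = -3735
Comparing — Policy A: V=-4449, Policy B: V=-2864, Policy C: V=-3735. Highest is -2864 (Policy B).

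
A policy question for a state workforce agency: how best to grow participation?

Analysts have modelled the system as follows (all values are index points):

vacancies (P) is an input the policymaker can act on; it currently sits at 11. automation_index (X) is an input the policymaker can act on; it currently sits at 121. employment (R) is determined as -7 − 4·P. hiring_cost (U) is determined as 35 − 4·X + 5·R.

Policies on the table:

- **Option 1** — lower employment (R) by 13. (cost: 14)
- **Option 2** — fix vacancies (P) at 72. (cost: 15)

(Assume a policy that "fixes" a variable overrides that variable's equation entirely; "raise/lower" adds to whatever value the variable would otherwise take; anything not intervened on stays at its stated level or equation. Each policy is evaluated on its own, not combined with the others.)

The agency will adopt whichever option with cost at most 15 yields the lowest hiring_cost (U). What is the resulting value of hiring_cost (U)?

-1924

Option 1 (R − 13):
  P = 11
  X = 121
  R = -7 − 4·11 (−13 from intervention) = -64
  U = 35 − 4·121 + 5·(-64) = -769
Option 2 (P := 72):
  P = 72
  X = 121
  R = -7 − 4·72 = -295
  U = 35 − 4·121 + 5·(-295) = -1924
Comparing — Option 1: U=-769, Option 2: U=-1924. Lowest is -1924 (Option 2).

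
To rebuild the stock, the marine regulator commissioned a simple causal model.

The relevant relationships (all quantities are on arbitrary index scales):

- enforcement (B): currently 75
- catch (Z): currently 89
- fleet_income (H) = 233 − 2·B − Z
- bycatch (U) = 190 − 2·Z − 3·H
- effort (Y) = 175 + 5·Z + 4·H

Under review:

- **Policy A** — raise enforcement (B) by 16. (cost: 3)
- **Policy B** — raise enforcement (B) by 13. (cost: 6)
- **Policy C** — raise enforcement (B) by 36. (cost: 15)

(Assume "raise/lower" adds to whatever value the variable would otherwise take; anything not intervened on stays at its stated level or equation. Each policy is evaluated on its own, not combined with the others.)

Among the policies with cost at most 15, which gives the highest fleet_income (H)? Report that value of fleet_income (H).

Policy A (B + 16):
  B = 75 + 16 = 91
  Z = 89
  H = 233 − 2·91 − 89 = -38
Policy B (B + 13):
  B = 75 + 13 = 88
  Z = 89
  H = 233 − 2·88 − 89 = -32
Policy C (B + 36):
  B = 75 + 36 = 111
  Z = 89
  H = 233 − 2·111 − 89 = -78
Comparing — Policy A: H=-38, Policy B: H=-32, Policy C: H=-78. Highest is -32 (Policy B).

-32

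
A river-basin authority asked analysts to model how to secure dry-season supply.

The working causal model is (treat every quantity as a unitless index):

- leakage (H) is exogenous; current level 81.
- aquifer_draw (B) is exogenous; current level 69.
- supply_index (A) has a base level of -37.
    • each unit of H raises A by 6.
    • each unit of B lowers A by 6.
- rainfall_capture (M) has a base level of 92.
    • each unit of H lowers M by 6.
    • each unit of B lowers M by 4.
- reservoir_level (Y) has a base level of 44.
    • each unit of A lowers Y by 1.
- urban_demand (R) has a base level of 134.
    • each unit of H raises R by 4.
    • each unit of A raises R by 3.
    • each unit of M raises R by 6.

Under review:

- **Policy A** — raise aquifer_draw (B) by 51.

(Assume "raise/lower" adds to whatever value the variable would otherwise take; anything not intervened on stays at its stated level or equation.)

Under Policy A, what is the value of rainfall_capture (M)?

Policy A (B + 51):
  H = 81
  B = 69 + 51 = 120
  M = 92 − 6·81 − 4·120 = -874

-874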